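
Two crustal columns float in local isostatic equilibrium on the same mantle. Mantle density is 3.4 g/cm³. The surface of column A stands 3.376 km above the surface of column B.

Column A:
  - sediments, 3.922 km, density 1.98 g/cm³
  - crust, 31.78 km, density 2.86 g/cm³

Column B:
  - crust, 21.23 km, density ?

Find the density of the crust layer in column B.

Take the compensation level at the base of the deeper column (depth z_c below the surface of column A) and equate Σ ρ_i t_i down to z_c; mantle fills any gap and the z_c terms cancel.
Column A: 3.922×1.98 + 31.78×2.86 + (z_c − 35.702)×3.4
Column B: 3.376×0 + 21.23×ρ + (z_c − 3.376 − 21.23)×3.4
The z_c×3.4 term appears on both sides and cancels. Collect the known terms of each column as K = Σ(ρt)_known − 3.4 × (depth of known layers): K_A = 98.65636 − 3.4×35.702 = −22.73044; K_B = 0 − 3.4×(3.376 + 21.23) = −83.6604.
Balance: K_A = K_B + 21.23×ρ, so ρ = (K_A − K_B)/21.23 = 60.93/21.23 = 2.87 g/cm³.

2.87 g/cm³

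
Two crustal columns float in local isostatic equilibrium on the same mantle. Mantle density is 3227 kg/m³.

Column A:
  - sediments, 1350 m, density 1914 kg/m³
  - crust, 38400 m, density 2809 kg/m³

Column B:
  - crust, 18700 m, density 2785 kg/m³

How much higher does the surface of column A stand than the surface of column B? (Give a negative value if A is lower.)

2960 m

For any compensation level in the mantle, the mantle terms cancel and isostasy reduces to e = (Σt_A − Σt_B) − (Σ(ρt)_A − Σ(ρt)_B) / ρ_m.
Σt_A = 39750 m; Σt_B = 18700 m; Σ(ρt)_A = 110449500; Σ(ρt)_B = 52079500 (in m·kg/m³).
e = (39750 − 18700) − (110449500 − 52079500) / 3227 = 2960 m.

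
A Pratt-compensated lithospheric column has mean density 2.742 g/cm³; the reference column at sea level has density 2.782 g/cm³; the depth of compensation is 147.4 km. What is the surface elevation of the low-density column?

ρ_ref D = ρ (D + h) → h = D (ρ_ref − ρ)/ρ.
h = 147.4 km × (2.782 − 2.742)/2.742 = 2.15 km.

2.15 km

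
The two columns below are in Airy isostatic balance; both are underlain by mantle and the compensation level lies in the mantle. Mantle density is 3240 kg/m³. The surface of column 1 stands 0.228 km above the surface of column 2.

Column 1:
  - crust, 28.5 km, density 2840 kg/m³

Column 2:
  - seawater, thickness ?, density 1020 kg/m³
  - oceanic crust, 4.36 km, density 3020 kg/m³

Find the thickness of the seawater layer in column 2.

Take the compensation level at the base of the deeper column (depth z_c below the surface of column 1) and equate Σ ρ_i t_i down to z_c; mantle fills any gap and the z_c terms cancel.
Column 1: 28.5×2840 + (z_c − 28.5)×3240
Column 2: 0.228×0 + x×1020 + 4.36×3020 + (z_c − 0.228 − 4.36 − x)×3240
The z_c×3240 term appears on both sides and cancels. Collect the known terms of each column as K = Σ(ρt)_known − 3240 × (depth of known layers): K_1 = 80940 − 3240×28.5 = −11400; K_2 = 13167.2 − 3240×(0.228 + 4.36) = −1697.92.
Balance: K_1 = K_2 − x×(3240 − 1020), so x = (K_2 − K_1)/(3240 − 1020) = 9702.08/2220 = 4.37 km.

4.37 km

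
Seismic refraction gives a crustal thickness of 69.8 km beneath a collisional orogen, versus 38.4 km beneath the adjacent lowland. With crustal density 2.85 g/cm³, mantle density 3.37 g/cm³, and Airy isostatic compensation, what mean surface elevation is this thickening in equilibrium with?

Excess crust Δ = 69.8 km − 38.4 km = 31.4 km, split between elevation h and root r with h + r = Δ.
Airy balance ρ_c h = (ρ_m − ρ_c) r gives r = h ρ_c/(ρ_m − ρ_c), so h (1 + ρ_c/(ρ_m − ρ_c)) = Δ, i.e. h = Δ (ρ_m − ρ_c)/ρ_m.
h = 31.4 km × 0.52/3.37 = 4.85 km.

4.85 km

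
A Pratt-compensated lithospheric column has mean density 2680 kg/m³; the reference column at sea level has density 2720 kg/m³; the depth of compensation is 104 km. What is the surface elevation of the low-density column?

ρ_ref D = ρ (D + h) → h = D (ρ_ref − ρ)/ρ.
h = 104 km × (2720 − 2680)/2680 = 1.55 km.

1.55 km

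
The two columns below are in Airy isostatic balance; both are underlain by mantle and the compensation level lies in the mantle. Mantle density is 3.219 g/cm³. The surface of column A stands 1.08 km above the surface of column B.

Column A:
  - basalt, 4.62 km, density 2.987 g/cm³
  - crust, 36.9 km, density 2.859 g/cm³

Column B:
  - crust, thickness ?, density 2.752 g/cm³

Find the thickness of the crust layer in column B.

Take the compensation level at the base of the deeper column (depth z_c below the surface of column A) and equate Σ ρ_i t_i down to z_c; mantle fills any gap and the z_c terms cancel.
Column A: 4.62×2.987 + 36.9×2.859 + (z_c − 41.52)×3.219
Column B: 1.08×0 + x×2.752 + (z_c − 1.08 − 0 − x)×3.219
The z_c×3.219 term appears on both sides and cancels. Collect the known terms of each column as K = Σ(ρt)_known − 3.219 × (depth of known layers): K_A = 119.29704 − 3.219×41.52 = −14.35584; K_B = 0 − 3.219×(1.08 + 0) = −3.47652.
Balance: K_A = K_B − x×(3.219 − 2.752), so x = (K_B − K_A)/(3.219 − 2.752) = 10.8793/0.467 = 23.3 km.

23.3 km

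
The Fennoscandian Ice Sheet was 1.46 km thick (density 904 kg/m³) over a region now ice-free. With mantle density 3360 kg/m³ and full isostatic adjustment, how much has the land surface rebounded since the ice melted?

Removing the load lets mantle flow back in; uplift u satisfies ρ_ice t = ρ_m u.
u = t ρ_ice/ρ_m = 1.46 km × 904/3360 = 0.393 km.

0.393 km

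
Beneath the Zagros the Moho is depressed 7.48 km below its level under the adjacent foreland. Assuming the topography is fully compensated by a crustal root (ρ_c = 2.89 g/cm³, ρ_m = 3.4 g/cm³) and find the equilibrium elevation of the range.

1.32 km

Balancing pressure at the compensation depth: ρ_c h = (ρ_m − ρ_c) r.
h = r (ρ_m − ρ_c) / ρ_c = 7.48 km × (3.4 − 2.89) / 2.89 = 1.32 km.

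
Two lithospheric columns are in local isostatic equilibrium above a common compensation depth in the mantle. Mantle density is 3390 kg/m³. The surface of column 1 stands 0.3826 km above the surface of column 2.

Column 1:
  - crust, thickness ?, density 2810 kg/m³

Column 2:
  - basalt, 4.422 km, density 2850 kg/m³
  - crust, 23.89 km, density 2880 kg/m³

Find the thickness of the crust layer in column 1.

Take the compensation level at the base of the deeper column (depth z_c below the surface of column 1) and equate Σ ρ_i t_i down to z_c; mantle fills any gap and the z_c terms cancel.
Column 1: x×2810 + (z_c − 0 − x)×3390
Column 2: 0.3826×0 + 4.422×2850 + 23.89×2880 + (z_c − 0.3826 − 28.312)×3390
The z_c×3390 term appears on both sides and cancels. Collect the known terms of each column as K = Σ(ρt)_known − 3390 × (depth of known layers): K_1 = 0 − 3390×0 = 0; K_2 = 81405.9 − 3390×(0.3826 + 28.312) = −15868.794.
Balance: K_1 − x×(3390 − 2810) = K_2, so x = (K_1 − K_2)/(3390 − 2810) = 15868.8/580 = 27.4 km.

27.4 km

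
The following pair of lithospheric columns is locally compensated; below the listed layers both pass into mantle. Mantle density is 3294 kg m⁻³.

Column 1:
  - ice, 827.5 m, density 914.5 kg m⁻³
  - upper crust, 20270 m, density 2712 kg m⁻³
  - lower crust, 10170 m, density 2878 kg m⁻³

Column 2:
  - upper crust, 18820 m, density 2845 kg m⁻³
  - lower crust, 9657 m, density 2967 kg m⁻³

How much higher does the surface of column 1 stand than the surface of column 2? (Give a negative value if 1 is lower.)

1940 m

For any compensation level in the mantle, the mantle terms cancel and isostasy reduces to e = (Σt_1 − Σt_2) − (Σ(ρt)_1 − Σ(ρt)_2) / ρ_m.
Σt_1 = 31267.5 m; Σt_2 = 28477 m; Σ(ρt)_1 = 84998248.8; Σ(ρt)_2 = 82195219 (in m·kg m⁻³).
e = (31267.5 − 28477) − (84998248.8 − 82195219) / 3294 = 1940 m.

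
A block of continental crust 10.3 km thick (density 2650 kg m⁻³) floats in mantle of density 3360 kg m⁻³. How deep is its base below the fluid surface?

8.12 km

Draft d = t ρ_obj/ρ_fluid = 10.3 km × 2650/3360 = 8.12 km.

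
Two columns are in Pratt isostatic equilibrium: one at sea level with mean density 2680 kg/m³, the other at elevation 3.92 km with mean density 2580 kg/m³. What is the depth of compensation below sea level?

101 km

ρ_ref D = ρ (D + h) → D (ρ_ref − ρ) = ρ h.
D = ρ h/(ρ_ref − ρ) = 2580 × 3.92 km/(2680 − 2580) = 101 km.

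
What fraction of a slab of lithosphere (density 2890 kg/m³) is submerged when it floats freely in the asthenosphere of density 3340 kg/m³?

Submerged fraction = ρ_obj/ρ_fluid = 2890/3340 = 0.865.

0.865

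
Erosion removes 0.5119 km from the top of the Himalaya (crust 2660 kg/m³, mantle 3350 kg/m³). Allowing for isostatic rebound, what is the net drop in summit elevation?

Rebound u = e ρ_c/ρ_m = 0.5119 km × 2660/3350 = 0.4065 km.
Net surface drop = e − u = 0.5119 km − 0.4065 km = e (ρ_m − ρ_c)/ρ_m = 0.105 km.

0.105 km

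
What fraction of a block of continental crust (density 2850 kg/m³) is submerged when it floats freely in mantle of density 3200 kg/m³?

Submerged fraction = ρ_obj/ρ_fluid = 2850/3200 = 0.891.

0.891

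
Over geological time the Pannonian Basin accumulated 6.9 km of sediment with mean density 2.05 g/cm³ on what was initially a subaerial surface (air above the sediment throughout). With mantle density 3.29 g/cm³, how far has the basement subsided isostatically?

Subaerial load: s = t ρ_sed / ρ_m = 6.9 km × 2.05/3.29 = 4.3 km.

4.3 km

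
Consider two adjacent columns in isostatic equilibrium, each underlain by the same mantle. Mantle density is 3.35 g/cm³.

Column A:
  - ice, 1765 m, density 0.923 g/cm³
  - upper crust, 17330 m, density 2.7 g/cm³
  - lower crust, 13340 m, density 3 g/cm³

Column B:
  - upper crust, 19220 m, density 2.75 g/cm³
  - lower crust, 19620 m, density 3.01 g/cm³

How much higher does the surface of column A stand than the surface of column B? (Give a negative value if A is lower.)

601 m

For any compensation level in the mantle, the mantle terms cancel and isostasy reduces to e = (Σt_A − Σt_B) − (Σ(ρt)_A − Σ(ρt)_B) / ρ_m.
Σt_A = 32435 m; Σt_B = 38840 m; Σ(ρt)_A = 88440.095; Σ(ρt)_B = 111911.2 (in m·g/cm³).
e = (32435 − 38840) − (88440.095 − 111911.2) / 3.35 = 601 m.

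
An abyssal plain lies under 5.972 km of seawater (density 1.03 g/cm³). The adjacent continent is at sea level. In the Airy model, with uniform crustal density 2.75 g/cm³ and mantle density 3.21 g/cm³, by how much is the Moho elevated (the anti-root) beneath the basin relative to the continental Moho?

22.3 km

For local isostatic compensation: replacing crust with seawater at the top is compensated by replacing crust with mantle at the base: d (ρ_c − ρ_w) = a (ρ_m − ρ_c).
a = d (ρ_c − ρ_w)/(ρ_m − ρ_c) = 5.972 km × 1.72/0.46 = 22.3 km.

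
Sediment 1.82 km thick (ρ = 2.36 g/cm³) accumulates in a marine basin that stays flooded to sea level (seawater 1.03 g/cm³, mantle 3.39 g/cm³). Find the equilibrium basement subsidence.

Submarine loading: the sediment displaces seawater, and the subsidence is in turn flooded, so s (ρ_m − ρ_w) = t (ρ_sed − ρ_w).
s = 1.82 km × (2.36 − 1.03) / (3.39 − 1.03) = 1.03 km.

1.03 km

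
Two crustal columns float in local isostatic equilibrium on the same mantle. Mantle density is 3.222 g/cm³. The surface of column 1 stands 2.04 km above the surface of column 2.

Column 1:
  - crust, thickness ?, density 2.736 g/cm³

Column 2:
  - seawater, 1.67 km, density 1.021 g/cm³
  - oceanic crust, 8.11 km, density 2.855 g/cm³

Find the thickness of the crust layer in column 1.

27.2 km

Take the compensation level at the base of the deeper column (depth z_c below the surface of column 1) and equate Σ ρ_i t_i down to z_c; mantle fills any gap and the z_c terms cancel.
Column 1: x×2.736 + (z_c − 0 − x)×3.222
Column 2: 2.04×0 + 1.67×1.021 + 8.11×2.855 + (z_c − 2.04 − 9.78)×3.222
The z_c×3.222 term appears on both sides and cancels. Collect the known terms of each column as K = Σ(ρt)_known − 3.222 × (depth of known layers): K_1 = 0 − 3.222×0 = 0; K_2 = 24.85912 − 3.222×(2.04 + 9.78) = −13.22492.
Balance: K_1 − x×(3.222 − 2.736) = K_2, so x = (K_1 − K_2)/(3.222 − 2.736) = 13.2249/0.486 = 27.2 km.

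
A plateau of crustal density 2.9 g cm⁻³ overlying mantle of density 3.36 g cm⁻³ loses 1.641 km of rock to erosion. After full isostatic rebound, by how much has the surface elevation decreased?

Rebound u = e ρ_c/ρ_m = 1.641 km × 2.9/3.36 = 1.416 km.
Net surface drop = e − u = 1.641 km − 1.416 km = e (ρ_m − ρ_c)/ρ_m = 0.225 km.

0.225 km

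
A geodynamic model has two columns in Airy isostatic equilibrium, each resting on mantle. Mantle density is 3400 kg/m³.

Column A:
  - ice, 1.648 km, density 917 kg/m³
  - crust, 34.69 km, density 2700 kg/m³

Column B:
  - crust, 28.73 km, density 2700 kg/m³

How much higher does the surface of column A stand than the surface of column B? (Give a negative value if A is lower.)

For any compensation level in the mantle, the mantle terms cancel and isostasy reduces to e = (Σt_A − Σt_B) − (Σ(ρt)_A − Σ(ρt)_B) / ρ_m.
Σt_A = 36.338 km; Σt_B = 28.73 km; Σ(ρt)_A = 95174.216; Σ(ρt)_B = 77571 (in km·kg/m³).
e = (36.338 − 28.73) − (95174.216 − 77571) / 3400 = 2.43 km.

2.43 km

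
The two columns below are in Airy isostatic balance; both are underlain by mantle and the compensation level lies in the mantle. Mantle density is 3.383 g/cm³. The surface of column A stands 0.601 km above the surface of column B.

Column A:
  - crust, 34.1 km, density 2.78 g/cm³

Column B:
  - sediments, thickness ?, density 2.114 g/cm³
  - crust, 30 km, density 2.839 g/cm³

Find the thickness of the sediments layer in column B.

Take the compensation level at the base of the deeper column (depth z_c below the surface of column A) and equate Σ ρ_i t_i down to z_c; mantle fills any gap and the z_c terms cancel.
Column A: 34.1×2.78 + (z_c − 34.1)×3.383
Column B: 0.601×0 + x×2.114 + 30×2.839 + (z_c − 0.601 − 30 − x)×3.383
The z_c×3.383 term appears on both sides and cancels. Collect the known terms of each column as K = Σ(ρt)_known − 3.383 × (depth of known layers): K_A = 94.798 − 3.383×34.1 = −20.5623; K_B = 85.17 − 3.383×(0.601 + 30) = −18.353183.
Balance: K_A = K_B − x×(3.383 − 2.114), so x = (K_B − K_A)/(3.383 − 2.114) = 2.20912/1.269 = 1.74 km.

1.74 km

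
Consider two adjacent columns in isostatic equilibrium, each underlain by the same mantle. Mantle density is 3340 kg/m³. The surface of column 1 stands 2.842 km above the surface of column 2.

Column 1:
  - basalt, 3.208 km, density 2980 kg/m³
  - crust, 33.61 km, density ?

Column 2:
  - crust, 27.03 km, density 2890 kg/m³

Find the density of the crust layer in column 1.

2730 kg/m³

Take the compensation level at the base of the deeper column (depth z_c below the surface of column 1) and equate Σ ρ_i t_i down to z_c; mantle fills any gap and the z_c terms cancel.
Column 1: 3.208×2980 + 33.61×ρ + (z_c − 36.818)×3340
Column 2: 2.842×0 + 27.03×2890 + (z_c − 2.842 − 27.03)×3340
The z_c×3340 term appears on both sides and cancels. Collect the known terms of each column as K = Σ(ρt)_known − 3340 × (depth of known layers): K_1 = 9559.84 − 3340×36.818 = −113412.28; K_2 = 78116.7 − 3340×(2.842 + 27.03) = −21655.78.
Balance: K_1 + 33.61×ρ = K_2, so ρ = (K_2 − K_1)/33.61 = 91756.5/33.61 = 2730 kg/m³.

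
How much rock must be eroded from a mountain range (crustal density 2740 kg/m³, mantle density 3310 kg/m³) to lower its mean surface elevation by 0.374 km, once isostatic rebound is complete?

Net drop Δ = e − u = e − e ρ_c/ρ_m = e (ρ_m − ρ_c)/ρ_m.
e = Δ ρ_m/(ρ_m − ρ_c) = 0.374 km × 3310/570 = 2.17 km.

2.17 km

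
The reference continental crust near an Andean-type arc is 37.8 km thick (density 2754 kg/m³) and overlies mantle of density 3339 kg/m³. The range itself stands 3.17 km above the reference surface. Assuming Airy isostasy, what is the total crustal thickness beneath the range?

Root depth r = h ρ_c / (ρ_m − ρ_c) = 3.17 km × 2754 / 585 = 14.92 km.
Total thickness = T + h + r = 37.8 km + 3.17 km + 14.92 km = 55.9 km.

55.9 km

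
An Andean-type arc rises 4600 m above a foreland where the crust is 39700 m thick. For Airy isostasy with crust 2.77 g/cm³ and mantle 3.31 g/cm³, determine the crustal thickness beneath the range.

Root depth r = h ρ_c / (ρ_m − ρ_c) = 4600 m × 2.77 / 0.54 = 23600 m.
Total thickness = T + h + r = 39700 m + 4600 m + 23600 m = 67900 m.

67900 m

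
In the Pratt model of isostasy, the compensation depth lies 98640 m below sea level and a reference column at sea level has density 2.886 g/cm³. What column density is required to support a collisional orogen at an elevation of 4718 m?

2.75 g/cm³

Pratt balance: ρ_ref D = ρ (D + h).
ρ = ρ_ref D/(D + h) = 2.886 × 98640 m/(98640 m + 4718 m) = 2.75 g/cm³.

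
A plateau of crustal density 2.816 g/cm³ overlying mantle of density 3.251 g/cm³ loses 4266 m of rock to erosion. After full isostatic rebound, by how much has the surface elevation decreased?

571 m

Rebound u = e ρ_c/ρ_m = 4266 m × 2.816/3.251 = 3695 m.
Net surface drop = e − u = 4266 m − 3695 m = e (ρ_m − ρ_c)/ρ_m = 571 m.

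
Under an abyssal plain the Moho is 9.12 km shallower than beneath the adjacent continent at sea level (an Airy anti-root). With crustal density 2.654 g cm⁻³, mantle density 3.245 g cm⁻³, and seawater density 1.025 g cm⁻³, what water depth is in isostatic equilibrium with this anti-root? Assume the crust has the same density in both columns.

Replacing a thickness d of crust by seawater at the top must be balanced by replacing crust with mantle at the base: d (ρ_c − ρ_w) = a (ρ_m − ρ_c).
d = a (ρ_m − ρ_c)/(ρ_c − ρ_w) = 9.12 km × 0.591/1.629 = 3.31 km.

3.31 km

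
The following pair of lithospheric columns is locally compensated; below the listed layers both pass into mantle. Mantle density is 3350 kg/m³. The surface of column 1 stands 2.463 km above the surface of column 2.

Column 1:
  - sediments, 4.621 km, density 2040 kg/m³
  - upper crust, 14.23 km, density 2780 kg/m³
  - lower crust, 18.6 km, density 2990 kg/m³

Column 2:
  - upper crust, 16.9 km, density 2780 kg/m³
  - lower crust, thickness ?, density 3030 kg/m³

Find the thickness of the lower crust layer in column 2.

9.3 km

Take the compensation level at the base of the deeper column (depth z_c below the surface of column 1) and equate Σ ρ_i t_i down to z_c; mantle fills any gap and the z_c terms cancel.
Column 1: 4.621×2040 + 14.23×2780 + 18.6×2990 + (z_c − 37.451)×3350
Column 2: 2.463×0 + 16.9×2780 + x×3030 + (z_c − 2.463 − 16.9 − x)×3350
The z_c×3350 term appears on both sides and cancels. Collect the known terms of each column as K = Σ(ρt)_known − 3350 × (depth of known layers): K_1 = 104600.24 − 3350×37.451 = −20860.61; K_2 = 46982 − 3350×(2.463 + 16.9) = −17884.05.
Balance: K_1 = K_2 − x×(3350 − 3030), so x = (K_2 − K_1)/(3350 − 3030) = 2976.56/320 = 9.3 km.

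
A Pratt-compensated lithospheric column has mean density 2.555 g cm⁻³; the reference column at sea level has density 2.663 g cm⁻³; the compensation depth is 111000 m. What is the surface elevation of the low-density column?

ρ_ref D = ρ (D + h) → h = D (ρ_ref − ρ)/ρ.
h = 111000 m × (2.663 − 2.555)/2.555 = 4690 m.

4690 m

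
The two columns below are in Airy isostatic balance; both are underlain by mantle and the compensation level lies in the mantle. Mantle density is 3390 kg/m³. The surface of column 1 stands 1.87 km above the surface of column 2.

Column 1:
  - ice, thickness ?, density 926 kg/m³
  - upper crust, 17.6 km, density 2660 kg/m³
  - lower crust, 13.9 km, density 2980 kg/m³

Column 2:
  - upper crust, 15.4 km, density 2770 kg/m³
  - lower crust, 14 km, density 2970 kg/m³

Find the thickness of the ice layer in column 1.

1.31 km

Take the compensation level at the base of the deeper column (depth z_c below the surface of column 1) and equate Σ ρ_i t_i down to z_c; mantle fills any gap and the z_c terms cancel.
Column 1: x×926 + 17.6×2660 + 13.9×2980 + (z_c − 31.5 − x)×3390
Column 2: 1.87×0 + 15.4×2770 + 14×2970 + (z_c − 1.87 − 29.4)×3390
The z_c×3390 term appears on both sides and cancels. Collect the known terms of each column as K = Σ(ρt)_known − 3390 × (depth of known layers): K_1 = 88238 − 3390×31.5 = −18547; K_2 = 84238 − 3390×(1.87 + 29.4) = −21767.3.
Balance: K_1 − x×(3390 − 926) = K_2, so x = (K_1 − K_2)/(3390 − 926) = 3220.3/2464 = 1.31 km.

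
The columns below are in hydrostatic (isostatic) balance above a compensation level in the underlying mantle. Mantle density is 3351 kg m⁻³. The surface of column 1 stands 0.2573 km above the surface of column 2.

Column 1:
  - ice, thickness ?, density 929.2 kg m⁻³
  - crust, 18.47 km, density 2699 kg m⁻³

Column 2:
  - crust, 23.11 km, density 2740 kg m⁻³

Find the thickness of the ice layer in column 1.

Take the compensation level at the base of the deeper column (depth z_c below the surface of column 1) and equate Σ ρ_i t_i down to z_c; mantle fills any gap and the z_c terms cancel.
Column 1: x×929.2 + 18.47×2699 + (z_c − 18.47 − x)×3351
Column 2: 0.2573×0 + 23.11×2740 + (z_c − 0.2573 − 23.11)×3351
The z_c×3351 term appears on both sides and cancels. Collect the known terms of each column as K = Σ(ρt)_known − 3351 × (depth of known layers): K_1 = 49850.53 − 3351×18.47 = −12042.44; K_2 = 63321.4 − 3351×(0.2573 + 23.11) = −14982.4223.
Balance: K_1 − x×(3351 − 929.2) = K_2, so x = (K_1 − K_2)/(3351 − 929.2) = 2939.98/2421.8 = 1.21 km.

1.21 km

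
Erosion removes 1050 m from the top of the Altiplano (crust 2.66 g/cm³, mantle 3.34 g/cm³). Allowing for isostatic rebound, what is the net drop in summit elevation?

214 m

Rebound u = e ρ_c/ρ_m = 1050 m × 2.66/3.34 = 836.2 m.
Net surface drop = e − u = 1050 m − 836.2 m = e (ρ_m − ρ_c)/ρ_m = 214 m.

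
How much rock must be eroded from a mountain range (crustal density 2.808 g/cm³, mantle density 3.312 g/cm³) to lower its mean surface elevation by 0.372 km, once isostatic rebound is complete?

Net drop Δ = e − u = e − e ρ_c/ρ_m = e (ρ_m − ρ_c)/ρ_m.
e = Δ ρ_m/(ρ_m − ρ_c) = 0.372 km × 3.312/0.504 = 2.44 km.

2.44 km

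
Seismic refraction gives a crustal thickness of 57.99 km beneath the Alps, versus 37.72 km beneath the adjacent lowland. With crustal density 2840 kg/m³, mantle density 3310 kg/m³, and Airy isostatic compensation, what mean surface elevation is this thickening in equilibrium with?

2.88 km

Excess crust Δ = 57.99 km − 37.72 km = 20.27 km, split between elevation h and root r with h + r = Δ.
Airy balance ρ_c h = (ρ_m − ρ_c) r gives r = h ρ_c/(ρ_m − ρ_c), so h (1 + ρ_c/(ρ_m − ρ_c)) = Δ, i.e. h = Δ (ρ_m − ρ_c)/ρ_m.
h = 20.27 km × 470/3310 = 2.88 km.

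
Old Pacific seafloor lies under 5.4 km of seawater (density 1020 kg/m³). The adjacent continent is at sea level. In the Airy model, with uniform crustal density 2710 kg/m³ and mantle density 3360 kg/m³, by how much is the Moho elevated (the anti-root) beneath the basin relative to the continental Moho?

14 km

Balancing pressure at the compensation depth: replacing crust with seawater at the top is compensated by replacing crust with mantle at the base: d (ρ_c − ρ_w) = a (ρ_m − ρ_c).
a = d (ρ_c − ρ_w)/(ρ_m − ρ_c) = 5.4 km × 1690/650 = 14 km.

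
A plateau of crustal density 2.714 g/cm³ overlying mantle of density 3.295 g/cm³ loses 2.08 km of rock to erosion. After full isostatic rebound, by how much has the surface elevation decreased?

Rebound u = e ρ_c/ρ_m = 2.08 km × 2.714/3.295 = 1.713 km.
Net surface drop = e − u = 2.08 km − 1.713 km = e (ρ_m − ρ_c)/ρ_m = 0.367 km.

0.367 km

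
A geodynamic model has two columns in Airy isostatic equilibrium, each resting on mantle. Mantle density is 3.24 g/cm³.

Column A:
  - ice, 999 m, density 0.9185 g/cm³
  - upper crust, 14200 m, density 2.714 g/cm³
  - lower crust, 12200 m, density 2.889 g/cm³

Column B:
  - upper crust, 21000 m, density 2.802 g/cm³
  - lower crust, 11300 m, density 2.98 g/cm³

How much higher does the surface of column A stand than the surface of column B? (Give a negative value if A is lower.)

597 m

For any compensation level in the mantle, the mantle terms cancel and isostasy reduces to e = (Σt_A − Σt_B) − (Σ(ρt)_A − Σ(ρt)_B) / ρ_m.
Σt_A = 27399 m; Σt_B = 32300 m; Σ(ρt)_A = 74702.1815; Σ(ρt)_B = 92516 (in m·g/cm³).
e = (27399 − 32300) − (74702.1815 − 92516) / 3.24 = 597 m.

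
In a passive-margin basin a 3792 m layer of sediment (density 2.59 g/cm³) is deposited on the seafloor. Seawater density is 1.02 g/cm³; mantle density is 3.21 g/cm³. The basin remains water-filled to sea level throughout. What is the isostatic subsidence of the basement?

Submarine loading: the sediment displaces seawater, and the subsidence is in turn flooded, so s (ρ_m − ρ_w) = t (ρ_sed − ρ_w).
s = 3792 m × (2.59 − 1.02) / (3.21 − 1.02) = 2720 m.

2720 m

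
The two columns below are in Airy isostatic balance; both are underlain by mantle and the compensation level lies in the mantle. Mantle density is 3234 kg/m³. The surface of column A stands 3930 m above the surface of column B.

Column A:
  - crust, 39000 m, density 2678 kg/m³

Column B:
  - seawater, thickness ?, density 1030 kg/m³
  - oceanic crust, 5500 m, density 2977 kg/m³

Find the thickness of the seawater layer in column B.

Take the compensation level at the base of the deeper column (depth z_c below the surface of column A) and equate Σ ρ_i t_i down to z_c; mantle fills any gap and the z_c terms cancel.
Column A: 39000×2678 + (z_c − 39000)×3234
Column B: 3930×0 + x×1030 + 5500×2977 + (z_c − 3930 − 5500 − x)×3234
The z_c×3234 term appears on both sides and cancels. Collect the known terms of each column as K = Σ(ρt)_known − 3234 × (depth of known layers): K_A = 104442000 − 3234×39000 = −21684000; K_B = 16373500 − 3234×(3930 + 5500) = −14123120.
Balance: K_A = K_B − x×(3234 − 1030), so x = (K_B − K_A)/(3234 − 1030) = 7560880/2204 = 3430 m.

3430 m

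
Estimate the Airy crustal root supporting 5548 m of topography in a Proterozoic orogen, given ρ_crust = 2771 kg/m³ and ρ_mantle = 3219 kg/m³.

34300 m

In Airy isostatic equilibrium: the weight of the topography is balanced by the buoyancy of the root, ρ_c h = (ρ_m − ρ_c) r.
r = h · ρ_c / (ρ_m − ρ_c) = 5548 m × 2771 / (3219 − 2771) = 34300 m.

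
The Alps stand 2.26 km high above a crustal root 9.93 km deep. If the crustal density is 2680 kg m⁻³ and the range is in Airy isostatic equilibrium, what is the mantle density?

3290 kg m⁻³

Airy balance: ρ_c h = (ρ_m − ρ_c) r → ρ_m = ρ_c (1 + h/r).
ρ_m = 2680 × (1 + 2.26 km/9.93 km) = 3290 kg m⁻³.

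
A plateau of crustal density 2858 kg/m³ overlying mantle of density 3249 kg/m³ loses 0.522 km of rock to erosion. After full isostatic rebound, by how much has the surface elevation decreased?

Rebound u = e ρ_c/ρ_m = 0.522 km × 2858/3249 = 0.4592 km.
Net surface drop = e − u = 0.522 km − 0.4592 km = e (ρ_m − ρ_c)/ρ_m = 0.0628 km.

0.0628 km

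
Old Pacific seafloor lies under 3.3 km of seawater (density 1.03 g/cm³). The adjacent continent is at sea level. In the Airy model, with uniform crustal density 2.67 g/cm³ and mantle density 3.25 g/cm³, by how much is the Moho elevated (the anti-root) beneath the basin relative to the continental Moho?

For local isostatic compensation: replacing crust with seawater at the top is compensated by replacing crust with mantle at the base: d (ρ_c − ρ_w) = a (ρ_m − ρ_c).
a = d (ρ_c − ρ_w)/(ρ_m − ρ_c) = 3.3 km × 1.64/0.58 = 9.33 km.

9.33 km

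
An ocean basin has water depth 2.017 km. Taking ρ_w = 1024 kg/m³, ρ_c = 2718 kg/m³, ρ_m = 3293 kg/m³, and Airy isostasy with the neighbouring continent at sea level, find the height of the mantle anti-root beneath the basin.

Balancing pressure at the compensation depth: replacing crust with seawater at the top is compensated by replacing crust with mantle at the base: d (ρ_c − ρ_w) = a (ρ_m − ρ_c).
a = d (ρ_c − ρ_w)/(ρ_m − ρ_c) = 2.017 km × 1694/575 = 5.94 km.

5.94 km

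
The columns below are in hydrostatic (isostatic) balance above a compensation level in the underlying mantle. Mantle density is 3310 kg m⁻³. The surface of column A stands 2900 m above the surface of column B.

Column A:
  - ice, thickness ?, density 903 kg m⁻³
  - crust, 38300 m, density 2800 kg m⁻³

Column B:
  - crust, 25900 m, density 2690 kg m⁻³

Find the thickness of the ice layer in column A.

2540 m

Take the compensation level at the base of the deeper column (depth z_c below the surface of column A) and equate Σ ρ_i t_i down to z_c; mantle fills any gap and the z_c terms cancel.
Column A: x×903 + 38300×2800 + (z_c − 38300 − x)×3310
Column B: 2900×0 + 25900×2690 + (z_c − 2900 − 25900)×3310
The z_c×3310 term appears on both sides and cancels. Collect the known terms of each column as K = Σ(ρt)_known − 3310 × (depth of known layers): K_A = 107240000 − 3310×38300 = −19533000; K_B = 69671000 − 3310×(2900 + 25900) = −25657000.
Balance: K_A − x×(3310 − 903) = K_B, so x = (K_A − K_B)/(3310 − 903) = 6124000/2407 = 2540 m.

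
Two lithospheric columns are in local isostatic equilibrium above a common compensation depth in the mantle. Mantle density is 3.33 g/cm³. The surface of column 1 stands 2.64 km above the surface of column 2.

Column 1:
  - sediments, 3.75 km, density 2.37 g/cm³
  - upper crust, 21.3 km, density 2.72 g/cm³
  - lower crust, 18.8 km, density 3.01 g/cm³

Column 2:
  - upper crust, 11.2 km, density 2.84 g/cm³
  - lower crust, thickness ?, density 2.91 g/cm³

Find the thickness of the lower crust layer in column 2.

19.8 km

Take the compensation level at the base of the deeper column (depth z_c below the surface of column 1) and equate Σ ρ_i t_i down to z_c; mantle fills any gap and the z_c terms cancel.
Column 1: 3.75×2.37 + 21.3×2.72 + 18.8×3.01 + (z_c − 43.85)×3.33
Column 2: 2.64×0 + 11.2×2.84 + x×2.91 + (z_c − 2.64 − 11.2 − x)×3.33
The z_c×3.33 term appears on both sides and cancels. Collect the known terms of each column as K = Σ(ρt)_known − 3.33 × (depth of known layers): K_1 = 123.4115 − 3.33×43.85 = −22.609; K_2 = 31.808 − 3.33×(2.64 + 11.2) = −14.2792.
Balance: K_1 = K_2 − x×(3.33 − 2.91), so x = (K_2 − K_1)/(3.33 − 2.91) = 8.3298/0.42 = 19.8 km.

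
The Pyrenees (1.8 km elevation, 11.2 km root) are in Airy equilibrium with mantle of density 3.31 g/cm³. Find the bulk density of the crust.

2.85 g/cm³

ρ_c h = (ρ_m − ρ_c) r → ρ_c (h + r) = ρ_m r → ρ_c = ρ_m r / (h + r).
ρ_c = 3.31 × 11.2 km / (1.8 km + 11.2 km) = 2.85 g/cm³.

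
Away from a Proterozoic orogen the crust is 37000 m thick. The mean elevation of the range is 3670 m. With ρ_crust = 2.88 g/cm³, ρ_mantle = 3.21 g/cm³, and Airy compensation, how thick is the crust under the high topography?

72700 m

Root depth r = h ρ_c / (ρ_m − ρ_c) = 3670 m × 2.88 / 0.33 = 32030 m.
Total thickness = T + h + r = 37000 m + 3670 m + 32030 m = 72700 m.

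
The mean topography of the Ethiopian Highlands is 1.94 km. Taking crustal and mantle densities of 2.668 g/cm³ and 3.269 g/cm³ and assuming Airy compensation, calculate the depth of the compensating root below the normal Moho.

Equating mass per unit area of the two columns: the weight of the topography is balanced by the buoyancy of the root, ρ_c h = (ρ_m − ρ_c) r.
r = h · ρ_c / (ρ_m − ρ_c) = 1.94 km × 2.668 / (3.269 − 2.668) = 8.61 km.

8.61 km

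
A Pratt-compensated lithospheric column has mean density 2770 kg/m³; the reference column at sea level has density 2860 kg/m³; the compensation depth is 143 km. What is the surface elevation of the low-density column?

ρ_ref D = ρ (D + h) → h = D (ρ_ref − ρ)/ρ.
h = 143 km × (2860 − 2770)/2770 = 4.65 km.

4.65 km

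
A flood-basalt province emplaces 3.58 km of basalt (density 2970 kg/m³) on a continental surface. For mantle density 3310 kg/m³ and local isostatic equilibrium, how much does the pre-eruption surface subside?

Subaerial loading: s = t ρ_load / ρ_m.
s = 3.58 km × 2970/3310 = 3.21 km.

3.21 km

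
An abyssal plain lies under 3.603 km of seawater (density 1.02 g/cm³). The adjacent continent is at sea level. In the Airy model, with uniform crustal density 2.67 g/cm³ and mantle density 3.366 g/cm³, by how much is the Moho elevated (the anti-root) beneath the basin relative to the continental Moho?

Isostatic balance requires: replacing crust with seawater at the top is compensated by replacing crust with mantle at the base: d (ρ_c − ρ_w) = a (ρ_m − ρ_c).
a = d (ρ_c − ρ_w)/(ρ_m − ρ_c) = 3.603 km × 1.65/0.696 = 8.54 km.

8.54 km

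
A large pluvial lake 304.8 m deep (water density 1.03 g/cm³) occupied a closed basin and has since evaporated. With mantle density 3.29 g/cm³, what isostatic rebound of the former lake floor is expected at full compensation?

u = d ρ_w/ρ_m = 304.8 m × 1.03/3.29 = 95.4 m.

95.4 m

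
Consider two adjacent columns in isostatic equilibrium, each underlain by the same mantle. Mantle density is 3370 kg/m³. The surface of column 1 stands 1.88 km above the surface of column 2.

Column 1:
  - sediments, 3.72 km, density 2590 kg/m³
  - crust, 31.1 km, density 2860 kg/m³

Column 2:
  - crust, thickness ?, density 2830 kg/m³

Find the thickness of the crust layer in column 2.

Take the compensation level at the base of the deeper column (depth z_c below the surface of column 1) and equate Σ ρ_i t_i down to z_c; mantle fills any gap and the z_c terms cancel.
Column 1: 3.72×2590 + 31.1×2860 + (z_c − 34.82)×3370
Column 2: 1.88×0 + x×2830 + (z_c − 1.88 − 0 − x)×3370
The z_c×3370 term appears on both sides and cancels. Collect the known terms of each column as K = Σ(ρt)_known − 3370 × (depth of known layers): K_1 = 98580.8 − 3370×34.82 = −18762.6; K_2 = 0 − 3370×(1.88 + 0) = −6335.6.
Balance: K_1 = K_2 − x×(3370 − 2830), so x = (K_2 − K_1)/(3370 − 2830) = 12427/540 = 23 km.

23 km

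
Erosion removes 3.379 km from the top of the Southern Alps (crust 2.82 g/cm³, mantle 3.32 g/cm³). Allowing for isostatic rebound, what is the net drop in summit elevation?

0.509 km

Rebound u = e ρ_c/ρ_m = 3.379 km × 2.82/3.32 = 2.87 km.
Net surface drop = e − u = 3.379 km − 2.87 km = e (ρ_m − ρ_c)/ρ_m = 0.509 km.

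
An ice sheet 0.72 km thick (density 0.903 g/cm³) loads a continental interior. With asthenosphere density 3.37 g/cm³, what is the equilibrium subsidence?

Balancing pressure at the compensation depth: the ice load ρ_ice t is balanced by mantle displaced below, ρ_m s.
s = t ρ_ice / ρ_m = 0.72 km × 0.903/3.37 = 0.193 km.

0.193 km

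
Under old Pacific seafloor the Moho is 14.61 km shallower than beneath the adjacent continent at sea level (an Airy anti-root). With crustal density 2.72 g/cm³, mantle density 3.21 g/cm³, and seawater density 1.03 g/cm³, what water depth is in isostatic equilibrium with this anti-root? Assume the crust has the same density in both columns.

Replacing a thickness d of crust by seawater at the top must be balanced by replacing crust with mantle at the base: d (ρ_c − ρ_w) = a (ρ_m − ρ_c).
d = a (ρ_m − ρ_c)/(ρ_c − ρ_w) = 14.61 km × 0.49/1.69 = 4.24 km.

4.24 km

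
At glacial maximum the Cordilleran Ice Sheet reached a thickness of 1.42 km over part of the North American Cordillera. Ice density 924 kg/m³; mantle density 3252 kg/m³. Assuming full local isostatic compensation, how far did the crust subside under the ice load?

Isostatic balance requires: the ice load ρ_ice t is balanced by mantle displaced below, ρ_m s.
s = t ρ_ice / ρ_m = 1.42 km × 924/3252 = 0.403 km.

0.403 km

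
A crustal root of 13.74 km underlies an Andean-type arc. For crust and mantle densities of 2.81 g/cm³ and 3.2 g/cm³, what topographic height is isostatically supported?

In Airy isostatic equilibrium: ρ_c h = (ρ_m − ρ_c) r.
h = r (ρ_m − ρ_c) / ρ_c = 13.74 km × (3.2 − 2.81) / 2.81 = 1.91 km.

1.91 km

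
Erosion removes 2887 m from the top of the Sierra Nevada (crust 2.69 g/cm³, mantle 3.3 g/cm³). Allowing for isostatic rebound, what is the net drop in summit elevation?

Rebound u = e ρ_c/ρ_m = 2887 m × 2.69/3.3 = 2353 m.
Net surface drop = e − u = 2887 m − 2353 m = e (ρ_m − ρ_c)/ρ_m = 534 m.

534 m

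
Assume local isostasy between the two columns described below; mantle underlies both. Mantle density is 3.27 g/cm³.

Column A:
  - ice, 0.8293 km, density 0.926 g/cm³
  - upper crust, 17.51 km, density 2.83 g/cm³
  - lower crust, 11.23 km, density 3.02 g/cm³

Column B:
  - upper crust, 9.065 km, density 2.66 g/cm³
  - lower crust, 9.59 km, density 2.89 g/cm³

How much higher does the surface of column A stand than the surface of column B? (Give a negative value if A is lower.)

1 km

For any compensation level in the mantle, the mantle terms cancel and isostasy reduces to e = (Σt_A − Σt_B) − (Σ(ρt)_A − Σ(ρt)_B) / ρ_m.
Σt_A = 29.5693 km; Σt_B = 18.655 km; Σ(ρt)_A = 84.2358318; Σ(ρt)_B = 51.828 (in km·g/cm³).
e = (29.5693 − 18.655) − (84.2358318 − 51.828) / 3.27 = 1 km.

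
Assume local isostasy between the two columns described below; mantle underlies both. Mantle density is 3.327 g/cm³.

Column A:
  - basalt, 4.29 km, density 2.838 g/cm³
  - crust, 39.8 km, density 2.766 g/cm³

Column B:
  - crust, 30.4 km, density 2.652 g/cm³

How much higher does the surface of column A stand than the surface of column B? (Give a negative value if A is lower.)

For any compensation level in the mantle, the mantle terms cancel and isostasy reduces to e = (Σt_A − Σt_B) − (Σ(ρt)_A − Σ(ρt)_B) / ρ_m.
Σt_A = 44.09 km; Σt_B = 30.4 km; Σ(ρt)_A = 122.26182; Σ(ρt)_B = 80.6208 (in km·g/cm³).
e = (44.09 − 30.4) − (122.26182 − 80.6208) / 3.327 = 1.17 km.

1.17 km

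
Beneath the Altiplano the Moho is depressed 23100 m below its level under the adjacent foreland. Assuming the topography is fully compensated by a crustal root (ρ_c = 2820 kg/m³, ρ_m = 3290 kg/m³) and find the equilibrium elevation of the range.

By Archimedes' principle applied to the lithosphere: ρ_c h = (ρ_m − ρ_c) r.
h = r (ρ_m − ρ_c) / ρ_c = 23100 m × (3290 − 2820) / 2820 = 3850 m.

3850 m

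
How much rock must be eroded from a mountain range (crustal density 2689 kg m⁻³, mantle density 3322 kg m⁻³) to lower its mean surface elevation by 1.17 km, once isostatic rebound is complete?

6.14 km

Net drop Δ = e − u = e − e ρ_c/ρ_m = e (ρ_m − ρ_c)/ρ_m.
e = Δ ρ_m/(ρ_m − ρ_c) = 1.17 km × 3322/633 = 6.14 km.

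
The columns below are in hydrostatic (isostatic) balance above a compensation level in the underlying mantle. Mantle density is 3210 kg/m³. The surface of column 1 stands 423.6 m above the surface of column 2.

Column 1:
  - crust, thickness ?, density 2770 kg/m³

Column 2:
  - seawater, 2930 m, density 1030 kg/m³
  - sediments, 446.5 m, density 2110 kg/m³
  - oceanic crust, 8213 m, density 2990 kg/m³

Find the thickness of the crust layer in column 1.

Take the compensation level at the base of the deeper column (depth z_c below the surface of column 1) and equate Σ ρ_i t_i down to z_c; mantle fills any gap and the z_c terms cancel.
Column 1: x×2770 + (z_c − 0 − x)×3210
Column 2: 423.6×0 + 2930×1030 + 446.5×2110 + 8213×2990 + (z_c − 423.6 − 11589.5)×3210
The z_c×3210 term appears on both sides and cancels. Collect the known terms of each column as K = Σ(ρt)_known − 3210 × (depth of known layers): K_1 = 0 − 3210×0 = 0; K_2 = 28516885 − 3210×(423.6 + 11589.5) = −10045166.
Balance: K_1 − x×(3210 − 2770) = K_2, so x = (K_1 − K_2)/(3210 − 2770) = 10045200/440 = 22800 m.

22800 m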